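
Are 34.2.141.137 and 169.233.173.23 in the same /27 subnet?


Mask: 255.255.255.224
34.2.141.137 AND mask = 34.2.141.128
169.233.173.23 AND mask = 169.233.173.0
No, different subnets (34.2.141.128 vs 169.233.173.0)


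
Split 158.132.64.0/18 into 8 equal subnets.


New prefix = 18 + 3 = 21
Each subnet has 2048 addresses
  158.132.64.0/21
  158.132.72.0/21
  158.132.80.0/21
  158.132.88.0/21
  158.132.96.0/21
  158.132.104.0/21
  158.132.112.0/21
  158.132.120.0/21
Subnets: 158.132.64.0/21, 158.132.72.0/21, 158.132.80.0/21, 158.132.88.0/21, 158.132.96.0/21, 158.132.104.0/21, 158.132.112.0/21, 158.132.120.0/21


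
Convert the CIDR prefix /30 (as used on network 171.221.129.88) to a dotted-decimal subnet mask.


/30 means 30 network bits, 2 host bits
Binary: 11111111111111111111111111111100
Mask: 255.255.255.252


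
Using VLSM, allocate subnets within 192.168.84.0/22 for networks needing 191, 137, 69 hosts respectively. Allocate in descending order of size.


191 hosts -> /24 (254 usable): 192.168.84.0/24
137 hosts -> /24 (254 usable): 192.168.85.0/24
69 hosts -> /25 (126 usable): 192.168.86.0/25
Allocation: 192.168.84.0/24 (191 hosts, 254 usable); 192.168.85.0/24 (137 hosts, 254 usable); 192.168.86.0/25 (69 hosts, 126 usable)


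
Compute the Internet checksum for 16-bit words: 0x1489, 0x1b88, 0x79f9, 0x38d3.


Sum all words (with carry folding):
+ 0x1489 = 0x1489
+ 0x1b88 = 0x3011
+ 0x79f9 = 0xaa0a
+ 0x38d3 = 0xe2dd
One's complement: ~0xe2dd
Checksum = 0x1d22


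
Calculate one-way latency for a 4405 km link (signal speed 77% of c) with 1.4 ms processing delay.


Speed = 0.77 * 3e5 km/s = 231000 km/s
Propagation delay = 4405 / 231000 = 0.0191 s = 19.0693 ms
Processing delay = 1.4 ms
Total one-way latency = 20.4693 ms


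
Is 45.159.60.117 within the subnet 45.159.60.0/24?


Subnet network: 45.159.60.0
Test IP AND mask: 45.159.60.0
Yes, 45.159.60.117 is in 45.159.60.0/24


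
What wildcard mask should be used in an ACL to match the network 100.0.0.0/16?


Subnet mask: 255.255.0.0
Wildcard = 255.255.255.255 - subnet mask
255 - 255 = 0
255 - 255 = 0
255 - 0 = 255
255 - 0 = 255
Wildcard: 0.0.255.255


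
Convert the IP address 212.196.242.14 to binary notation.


212 = 11010100
196 = 11000100
242 = 11110010
14 = 00001110
Binary: 11010100.11000100.11110010.00001110


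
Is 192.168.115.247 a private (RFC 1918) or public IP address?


RFC 1918 private ranges:
  10.0.0.0/8 (10.0.0.0 - 10.255.255.255)
  172.16.0.0/12 (172.16.0.0 - 172.31.255.255)
  192.168.0.0/16 (192.168.0.0 - 192.168.255.255)
Private (in 192.168.0.0/16)


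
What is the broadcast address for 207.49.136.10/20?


Network: 207.49.128.0/20
Host bits = 12
Set all host bits to 1:
Broadcast: 207.49.143.255


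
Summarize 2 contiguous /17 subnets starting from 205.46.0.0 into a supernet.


Original prefix: /17
Number of subnets: 2 = 2^1
New prefix = 17 - 1 = 16
Supernet: 205.46.0.0/16


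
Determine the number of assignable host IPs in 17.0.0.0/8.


Host bits = 32 - 8 = 24
Total addresses = 2^24 = 16777216
Usable = total - 2 (network and broadcast)
Usable hosts: 16777214


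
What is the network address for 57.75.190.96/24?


IP:   00111001.01001011.10111110.01100000
Mask: 11111111.11111111.11111111.00000000
AND operation:
Net:  00111001.01001011.10111110.00000000
Network: 57.75.190.0/24


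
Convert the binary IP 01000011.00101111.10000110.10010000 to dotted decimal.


01000011 = 67
00101111 = 47
10000110 = 134
10010000 = 144
IP: 67.47.134.144


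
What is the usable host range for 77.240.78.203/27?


Network: 77.240.78.192
Broadcast: 77.240.78.223
First usable = network + 1
Last usable = broadcast - 1
Range: 77.240.78.193 to 77.240.78.222


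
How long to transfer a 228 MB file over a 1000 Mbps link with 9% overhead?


Effective throughput = 1000 * (1 - 9/100) = 910 Mbps
File size in Mb = 228 * 8 = 1824 Mb
Time = 1824 / 910
Time = 2.0044 seconds


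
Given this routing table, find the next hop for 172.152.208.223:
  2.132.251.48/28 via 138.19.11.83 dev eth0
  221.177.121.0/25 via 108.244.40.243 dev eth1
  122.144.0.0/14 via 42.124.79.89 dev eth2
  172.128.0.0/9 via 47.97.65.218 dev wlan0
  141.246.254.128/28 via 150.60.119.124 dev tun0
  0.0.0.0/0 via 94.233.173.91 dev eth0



Longest prefix match for 172.152.208.223:
  /28 2.132.251.48: no
  /25 221.177.121.0: no
  /14 122.144.0.0: no
  /9 172.128.0.0: MATCH
  /28 141.246.254.128: no
  /0 0.0.0.0: MATCH
Selected: next-hop 47.97.65.218 via wlan0 (matched /9)


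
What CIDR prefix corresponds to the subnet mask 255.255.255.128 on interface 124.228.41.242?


Binary: 11111111.11111111.11111111.10000000
Count leading 1s
Prefix: /25


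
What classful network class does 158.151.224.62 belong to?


First octet: 158
Binary: 10011110
10xxxxxx -> Class B (128-191)
Class B, default mask 255.255.0.0 (/16)


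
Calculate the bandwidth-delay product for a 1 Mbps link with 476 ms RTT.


BDP = bandwidth * RTT
= 1 Mbps * 476 ms
= 1 * 1e6 * 476 / 1000 bits
= 476000 bits
= 59500 bytes
= 58.1055 KB
BDP = 476000 bits (59500 bytes)


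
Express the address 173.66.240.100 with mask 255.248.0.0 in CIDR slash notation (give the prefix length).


Binary: 11111111.11111000.00000000.00000000
Count leading 1s
Prefix: /13


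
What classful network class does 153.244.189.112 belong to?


First octet: 153
Binary: 10011001
10xxxxxx -> Class B (128-191)
Class B, default mask 255.255.0.0 (/16)


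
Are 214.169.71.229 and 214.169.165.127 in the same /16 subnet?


Mask: 255.255.0.0
214.169.71.229 AND mask = 214.169.0.0
214.169.165.127 AND mask = 214.169.0.0
Yes, same subnet (214.169.0.0)


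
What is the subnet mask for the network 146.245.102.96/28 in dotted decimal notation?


/28 means 28 network bits, 4 host bits
Binary: 11111111111111111111111111110000
Mask: 255.255.255.240


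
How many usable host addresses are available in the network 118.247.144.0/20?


Host bits = 32 - 20 = 12
Total addresses = 2^12 = 4096
Usable = total - 2 (network and broadcast)
Usable hosts: 4094


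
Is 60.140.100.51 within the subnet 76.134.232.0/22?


Subnet network: 76.134.232.0
Test IP AND mask: 60.140.100.0
No, 60.140.100.51 is not in 76.134.232.0/22


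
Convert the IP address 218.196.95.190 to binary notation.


218 = 11011010
196 = 11000100
95 = 01011111
190 = 10111110
Binary: 11011010.11000100.01011111.10111110


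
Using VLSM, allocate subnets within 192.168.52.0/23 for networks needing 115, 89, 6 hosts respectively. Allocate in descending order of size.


115 hosts -> /25 (126 usable): 192.168.52.0/25
89 hosts -> /25 (126 usable): 192.168.52.128/25
6 hosts -> /29 (6 usable): 192.168.53.0/29
Allocation: 192.168.52.0/25 (115 hosts, 126 usable); 192.168.52.128/25 (89 hosts, 126 usable); 192.168.53.0/29 (6 hosts, 6 usable)


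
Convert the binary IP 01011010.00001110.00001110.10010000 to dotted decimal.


01011010 = 90
00001110 = 14
00001110 = 14
10010000 = 144
IP: 90.14.14.144


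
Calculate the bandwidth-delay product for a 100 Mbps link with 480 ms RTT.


BDP = bandwidth * RTT
= 100 Mbps * 480 ms
= 100 * 1e6 * 480 / 1000 bits
= 48000000 bits
= 6000000 bytes
= 5859.375 KB
BDP = 48000000 bits (6000000 bytes)


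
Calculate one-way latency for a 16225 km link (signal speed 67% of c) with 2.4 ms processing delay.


Speed = 0.67 * 3e5 km/s = 201000 km/s
Propagation delay = 16225 / 201000 = 0.0807 s = 80.7214 ms
Processing delay = 2.4 ms
Total one-way latency = 83.1214 ms


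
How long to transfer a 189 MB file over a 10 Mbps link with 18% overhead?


Effective throughput = 10 * (1 - 18/100) = 8.2 Mbps
File size in Mb = 189 * 8 = 1512 Mb
Time = 1512 / 8.2
Time = 184.3902 seconds


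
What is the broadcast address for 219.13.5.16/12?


Network: 219.0.0.0/12
Host bits = 20
Set all host bits to 1:
Broadcast: 219.15.255.255


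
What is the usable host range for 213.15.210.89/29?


Network: 213.15.210.88
Broadcast: 213.15.210.95
First usable = network + 1
Last usable = broadcast - 1
Range: 213.15.210.89 to 213.15.210.94


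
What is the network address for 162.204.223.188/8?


IP:   10100010.11001100.11011111.10111100
Mask: 11111111.00000000.00000000.00000000
AND operation:
Net:  10100010.00000000.00000000.00000000
Network: 162.0.0.0/8


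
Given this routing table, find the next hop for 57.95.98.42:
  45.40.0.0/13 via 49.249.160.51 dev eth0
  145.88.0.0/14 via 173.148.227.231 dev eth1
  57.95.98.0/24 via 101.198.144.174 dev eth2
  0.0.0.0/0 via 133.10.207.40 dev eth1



Longest prefix match for 57.95.98.42:
  /13 45.40.0.0: no
  /14 145.88.0.0: no
  /24 57.95.98.0: MATCH
  /0 0.0.0.0: MATCH
Selected: next-hop 101.198.144.174 via eth2 (matched /24)


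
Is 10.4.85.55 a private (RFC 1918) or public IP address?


RFC 1918 private ranges:
  10.0.0.0/8 (10.0.0.0 - 10.255.255.255)
  172.16.0.0/12 (172.16.0.0 - 172.31.255.255)
  192.168.0.0/16 (192.168.0.0 - 192.168.255.255)
Private (in 10.0.0.0/8)


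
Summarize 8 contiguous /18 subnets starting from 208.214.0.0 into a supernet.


Original prefix: /18
Number of subnets: 8 = 2^3
New prefix = 18 - 3 = 15
Supernet: 208.214.0.0/15


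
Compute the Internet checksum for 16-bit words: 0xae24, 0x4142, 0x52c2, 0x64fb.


Sum all words (with carry folding):
+ 0xae24 = 0xae24
+ 0x4142 = 0xef66
+ 0x52c2 = 0x4229
+ 0x64fb = 0xa724
One's complement: ~0xa724
Checksum = 0x58db


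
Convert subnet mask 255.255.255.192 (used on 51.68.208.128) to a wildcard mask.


Subnet mask: 255.255.255.192
Wildcard = 255.255.255.255 - subnet mask
255 - 255 = 0
255 - 255 = 0
255 - 255 = 0
255 - 192 = 63
Wildcard: 0.0.0.63


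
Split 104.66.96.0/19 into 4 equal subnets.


New prefix = 19 + 2 = 21
Each subnet has 2048 addresses
  104.66.96.0/21
  104.66.104.0/21
  104.66.112.0/21
  104.66.120.0/21
Subnets: 104.66.96.0/21, 104.66.104.0/21, 104.66.112.0/21, 104.66.120.0/21


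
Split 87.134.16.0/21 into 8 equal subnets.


New prefix = 21 + 3 = 24
Each subnet has 256 addresses
  87.134.16.0/24
  87.134.17.0/24
  87.134.18.0/24
  87.134.19.0/24
  87.134.20.0/24
  87.134.21.0/24
  87.134.22.0/24
  87.134.23.0/24
Subnets: 87.134.16.0/24, 87.134.17.0/24, 87.134.18.0/24, 87.134.19.0/24, 87.134.20.0/24, 87.134.21.0/24, 87.134.22.0/24, 87.134.23.0/24


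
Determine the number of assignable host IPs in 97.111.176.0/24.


Host bits = 32 - 24 = 8
Total addresses = 2^8 = 256
Usable = total - 2 (network and broadcast)
Usable hosts: 254


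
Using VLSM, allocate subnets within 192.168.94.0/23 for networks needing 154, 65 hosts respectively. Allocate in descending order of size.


154 hosts -> /24 (254 usable): 192.168.94.0/24
65 hosts -> /25 (126 usable): 192.168.95.0/25
Allocation: 192.168.94.0/24 (154 hosts, 254 usable); 192.168.95.0/25 (65 hosts, 126 usable)


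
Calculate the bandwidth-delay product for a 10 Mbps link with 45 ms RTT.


BDP = bandwidth * RTT
= 10 Mbps * 45 ms
= 10 * 1e6 * 45 / 1000 bits
= 450000 bits
= 56250 bytes
= 54.9316 KB
BDP = 450000 bits (56250 bytes)


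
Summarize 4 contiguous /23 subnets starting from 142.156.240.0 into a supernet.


Original prefix: /23
Number of subnets: 4 = 2^2
New prefix = 23 - 2 = 21
Supernet: 142.156.240.0/21


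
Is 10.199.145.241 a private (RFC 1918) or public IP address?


RFC 1918 private ranges:
  10.0.0.0/8 (10.0.0.0 - 10.255.255.255)
  172.16.0.0/12 (172.16.0.0 - 172.31.255.255)
  192.168.0.0/16 (192.168.0.0 - 192.168.255.255)
Private (in 10.0.0.0/8)


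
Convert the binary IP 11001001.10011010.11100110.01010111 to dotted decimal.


11001001 = 201
10011010 = 154
11100110 = 230
01010111 = 87
IP: 201.154.230.87


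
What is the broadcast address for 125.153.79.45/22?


Network: 125.153.76.0/22
Host bits = 10
Set all host bits to 1:
Broadcast: 125.153.79.255


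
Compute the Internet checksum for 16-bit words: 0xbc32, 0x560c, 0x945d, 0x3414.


Sum all words (with carry folding):
+ 0xbc32 = 0xbc32
+ 0x560c = 0x123f
+ 0x945d = 0xa69c
+ 0x3414 = 0xdab0
One's complement: ~0xdab0
Checksum = 0x254f


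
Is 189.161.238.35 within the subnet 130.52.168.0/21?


Subnet network: 130.52.168.0
Test IP AND mask: 189.161.232.0
No, 189.161.238.35 is not in 130.52.168.0/21


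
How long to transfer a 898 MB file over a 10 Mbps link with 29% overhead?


Effective throughput = 10 * (1 - 29/100) = 7.1 Mbps
File size in Mb = 898 * 8 = 7184 Mb
Time = 7184 / 7.1
Time = 1011.831 seconds


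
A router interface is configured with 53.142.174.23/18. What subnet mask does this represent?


/18 means 18 network bits, 14 host bits
Binary: 11111111111111111100000000000000
Mask: 255.255.192.0


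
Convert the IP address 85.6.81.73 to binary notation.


85 = 01010101
6 = 00000110
81 = 01010001
73 = 01001001
Binary: 01010101.00000110.01010001.01001001


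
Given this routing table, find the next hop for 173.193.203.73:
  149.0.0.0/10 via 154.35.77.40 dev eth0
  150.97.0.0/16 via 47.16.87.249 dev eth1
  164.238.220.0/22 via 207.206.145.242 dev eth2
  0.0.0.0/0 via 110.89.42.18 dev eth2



Longest prefix match for 173.193.203.73:
  /10 149.0.0.0: no
  /16 150.97.0.0: no
  /22 164.238.220.0: no
  /0 0.0.0.0: MATCH
Selected: next-hop 110.89.42.18 via eth2 (matched /0)


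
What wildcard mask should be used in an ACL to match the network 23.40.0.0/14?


Subnet mask: 255.252.0.0
Wildcard = 255.255.255.255 - subnet mask
255 - 255 = 0
255 - 252 = 3
255 - 0 = 255
255 - 0 = 255
Wildcard: 0.3.255.255


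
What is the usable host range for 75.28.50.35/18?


Network: 75.28.0.0
Broadcast: 75.28.63.255
First usable = network + 1
Last usable = broadcast - 1
Range: 75.28.0.1 to 75.28.63.254


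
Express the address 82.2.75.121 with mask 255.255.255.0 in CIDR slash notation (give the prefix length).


Binary: 11111111.11111111.11111111.00000000
Count leading 1s
Prefix: /24


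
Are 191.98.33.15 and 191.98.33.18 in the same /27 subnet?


Mask: 255.255.255.224
191.98.33.15 AND mask = 191.98.33.0
191.98.33.18 AND mask = 191.98.33.0
Yes, same subnet (191.98.33.0)


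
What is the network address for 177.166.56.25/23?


IP:   10110001.10100110.00111000.00011001
Mask: 11111111.11111111.11111110.00000000
AND operation:
Net:  10110001.10100110.00111000.00000000
Network: 177.166.56.0/23


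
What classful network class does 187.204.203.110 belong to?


First octet: 187
Binary: 10111011
10xxxxxx -> Class B (128-191)
Class B, default mask 255.255.0.0 (/16)


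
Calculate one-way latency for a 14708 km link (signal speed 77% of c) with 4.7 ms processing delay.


Speed = 0.77 * 3e5 km/s = 231000 km/s
Propagation delay = 14708 / 231000 = 0.0637 s = 63.671 ms
Processing delay = 4.7 ms
Total one-way latency = 68.371 ms


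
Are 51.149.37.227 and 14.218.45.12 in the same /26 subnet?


Mask: 255.255.255.192
51.149.37.227 AND mask = 51.149.37.192
14.218.45.12 AND mask = 14.218.45.0
No, different subnets (51.149.37.192 vs 14.218.45.0)


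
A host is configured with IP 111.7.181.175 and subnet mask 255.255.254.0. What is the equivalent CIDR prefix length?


Binary: 11111111.11111111.11111110.00000000
Count leading 1s
Prefix: /23


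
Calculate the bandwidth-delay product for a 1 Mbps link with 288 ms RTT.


BDP = bandwidth * RTT
= 1 Mbps * 288 ms
= 1 * 1e6 * 288 / 1000 bits
= 288000 bits
= 36000 bytes
= 35.1562 KB
BDP = 288000 bits (36000 bytes)


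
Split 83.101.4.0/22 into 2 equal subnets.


New prefix = 22 + 1 = 23
Each subnet has 512 addresses
  83.101.4.0/23
  83.101.6.0/23
Subnets: 83.101.4.0/23, 83.101.6.0/23


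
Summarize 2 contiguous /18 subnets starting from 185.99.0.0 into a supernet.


Original prefix: /18
Number of subnets: 2 = 2^1
New prefix = 18 - 1 = 17
Supernet: 185.99.0.0/17


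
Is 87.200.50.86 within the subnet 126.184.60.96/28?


Subnet network: 126.184.60.96
Test IP AND mask: 87.200.50.80
No, 87.200.50.86 is not in 126.184.60.96/28


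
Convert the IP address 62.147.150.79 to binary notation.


62 = 00111110
147 = 10010011
150 = 10010110
79 = 01001111
Binary: 00111110.10010011.10010110.01001111


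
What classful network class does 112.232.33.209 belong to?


First octet: 112
Binary: 01110000
0xxxxxxx -> Class A (1-126)
Class A, default mask 255.0.0.0 (/8)


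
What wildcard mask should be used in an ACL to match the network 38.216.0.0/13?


Subnet mask: 255.248.0.0
Wildcard = 255.255.255.255 - subnet mask
255 - 255 = 0
255 - 248 = 7
255 - 0 = 255
255 - 0 = 255
Wildcard: 0.7.255.255


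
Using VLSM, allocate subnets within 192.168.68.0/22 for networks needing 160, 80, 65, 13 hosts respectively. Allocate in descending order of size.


160 hosts -> /24 (254 usable): 192.168.68.0/24
80 hosts -> /25 (126 usable): 192.168.69.0/25
65 hosts -> /25 (126 usable): 192.168.69.128/25
13 hosts -> /28 (14 usable): 192.168.70.0/28
Allocation: 192.168.68.0/24 (160 hosts, 254 usable); 192.168.69.0/25 (80 hosts, 126 usable); 192.168.69.128/25 (65 hosts, 126 usable); 192.168.70.0/28 (13 hosts, 14 usable)


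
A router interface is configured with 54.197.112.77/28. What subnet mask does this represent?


/28 means 28 network bits, 4 host bits
Binary: 11111111111111111111111111110000
Mask: 255.255.255.240


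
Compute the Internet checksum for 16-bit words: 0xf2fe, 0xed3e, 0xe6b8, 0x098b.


Sum all words (with carry folding):
+ 0xf2fe = 0xf2fe
+ 0xed3e = 0xe03d
+ 0xe6b8 = 0xc6f6
+ 0x098b = 0xd081
One's complement: ~0xd081
Checksum = 0x2f7e


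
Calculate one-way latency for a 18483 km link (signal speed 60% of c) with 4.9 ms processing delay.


Speed = 0.6 * 3e5 km/s = 180000 km/s
Propagation delay = 18483 / 180000 = 0.1027 s = 102.6833 ms
Processing delay = 4.9 ms
Total one-way latency = 107.5833 ms


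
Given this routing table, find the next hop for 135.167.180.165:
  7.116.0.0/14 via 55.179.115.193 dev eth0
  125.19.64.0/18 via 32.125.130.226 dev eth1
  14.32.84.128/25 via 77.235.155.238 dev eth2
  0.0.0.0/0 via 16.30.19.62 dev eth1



Longest prefix match for 135.167.180.165:
  /14 7.116.0.0: no
  /18 125.19.64.0: no
  /25 14.32.84.128: no
  /0 0.0.0.0: MATCH
Selected: next-hop 16.30.19.62 via eth1 (matched /0)


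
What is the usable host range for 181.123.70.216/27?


Network: 181.123.70.192
Broadcast: 181.123.70.223
First usable = network + 1
Last usable = broadcast - 1
Range: 181.123.70.193 to 181.123.70.222


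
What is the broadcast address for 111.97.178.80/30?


Network: 111.97.178.80/30
Host bits = 2
Set all host bits to 1:
Broadcast: 111.97.178.83


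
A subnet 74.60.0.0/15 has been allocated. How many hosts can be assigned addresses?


Host bits = 32 - 15 = 17
Total addresses = 2^17 = 131072
Usable = total - 2 (network and broadcast)
Usable hosts: 131070


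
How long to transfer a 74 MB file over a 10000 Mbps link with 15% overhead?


Effective throughput = 10000 * (1 - 15/100) = 8500 Mbps
File size in Mb = 74 * 8 = 592 Mb
Time = 592 / 8500
Time = 0.0696 seconds


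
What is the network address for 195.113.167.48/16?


IP:   11000011.01110001.10100111.00110000
Mask: 11111111.11111111.00000000.00000000
AND operation:
Net:  11000011.01110001.00000000.00000000
Network: 195.113.0.0/16


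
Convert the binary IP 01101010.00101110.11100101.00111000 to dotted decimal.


01101010 = 106
00101110 = 46
11100101 = 229
00111000 = 56
IP: 106.46.229.56


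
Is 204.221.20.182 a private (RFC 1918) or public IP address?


RFC 1918 private ranges:
  10.0.0.0/8 (10.0.0.0 - 10.255.255.255)
  172.16.0.0/12 (172.16.0.0 - 172.31.255.255)
  192.168.0.0/16 (192.168.0.0 - 192.168.255.255)
Public (not in any RFC 1918 range)


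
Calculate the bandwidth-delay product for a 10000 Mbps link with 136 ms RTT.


BDP = bandwidth * RTT
= 10000 Mbps * 136 ms
= 10000 * 1e6 * 136 / 1000 bits
= 1360000000 bits
= 170000000 bytes
= 166015.625 KB
BDP = 1360000000 bits (170000000 bytes)


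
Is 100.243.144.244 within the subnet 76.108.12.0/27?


Subnet network: 76.108.12.0
Test IP AND mask: 100.243.144.224
No, 100.243.144.244 is not in 76.108.12.0/27


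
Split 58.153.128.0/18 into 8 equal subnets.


New prefix = 18 + 3 = 21
Each subnet has 2048 addresses
  58.153.128.0/21
  58.153.136.0/21
  58.153.144.0/21
  58.153.152.0/21
  58.153.160.0/21
  58.153.168.0/21
  58.153.176.0/21
  58.153.184.0/21
Subnets: 58.153.128.0/21, 58.153.136.0/21, 58.153.144.0/21, 58.153.152.0/21, 58.153.160.0/21, 58.153.168.0/21, 58.153.176.0/21, 58.153.184.0/21


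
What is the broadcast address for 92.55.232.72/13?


Network: 92.48.0.0/13
Host bits = 19
Set all host bits to 1:
Broadcast: 92.55.255.255


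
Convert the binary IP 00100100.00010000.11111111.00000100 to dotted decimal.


00100100 = 36
00010000 = 16
11111111 = 255
00000100 = 4
IP: 36.16.255.4


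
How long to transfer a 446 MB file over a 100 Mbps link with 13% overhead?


Effective throughput = 100 * (1 - 13/100) = 87 Mbps
File size in Mb = 446 * 8 = 3568 Mb
Time = 3568 / 87
Time = 41.0115 seconds


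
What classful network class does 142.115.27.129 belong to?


First octet: 142
Binary: 10001110
10xxxxxx -> Class B (128-191)
Class B, default mask 255.255.0.0 (/16)


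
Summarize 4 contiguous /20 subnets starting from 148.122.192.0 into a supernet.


Original prefix: /20
Number of subnets: 4 = 2^2
New prefix = 20 - 2 = 18
Supernet: 148.122.192.0/18


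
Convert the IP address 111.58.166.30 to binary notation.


111 = 01101111
58 = 00111010
166 = 10100110
30 = 00011110
Binary: 01101111.00111010.10100110.00011110


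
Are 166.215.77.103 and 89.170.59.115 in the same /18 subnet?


Mask: 255.255.192.0
166.215.77.103 AND mask = 166.215.64.0
89.170.59.115 AND mask = 89.170.0.0
No, different subnets (166.215.64.0 vs 89.170.0.0)


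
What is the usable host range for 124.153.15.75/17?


Network: 124.153.0.0
Broadcast: 124.153.127.255
First usable = network + 1
Last usable = broadcast - 1
Range: 124.153.0.1 to 124.153.127.254


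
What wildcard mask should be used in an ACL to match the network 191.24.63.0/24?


Subnet mask: 255.255.255.0
Wildcard = 255.255.255.255 - subnet mask
255 - 255 = 0
255 - 255 = 0
255 - 255 = 0
255 - 0 = 255
Wildcard: 0.0.0.255


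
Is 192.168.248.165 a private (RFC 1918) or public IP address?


RFC 1918 private ranges:
  10.0.0.0/8 (10.0.0.0 - 10.255.255.255)
  172.16.0.0/12 (172.16.0.0 - 172.31.255.255)
  192.168.0.0/16 (192.168.0.0 - 192.168.255.255)
Private (in 192.168.0.0/16)


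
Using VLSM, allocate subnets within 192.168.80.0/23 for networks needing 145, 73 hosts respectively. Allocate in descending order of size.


145 hosts -> /24 (254 usable): 192.168.80.0/24
73 hosts -> /25 (126 usable): 192.168.81.0/25
Allocation: 192.168.80.0/24 (145 hosts, 254 usable); 192.168.81.0/25 (73 hosts, 126 usable)


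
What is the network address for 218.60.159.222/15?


IP:   11011010.00111100.10011111.11011110
Mask: 11111111.11111110.00000000.00000000
AND operation:
Net:  11011010.00111100.00000000.00000000
Network: 218.60.0.0/15


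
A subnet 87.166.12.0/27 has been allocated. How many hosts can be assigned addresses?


Host bits = 32 - 27 = 5
Total addresses = 2^5 = 32
Usable = total - 2 (network and broadcast)
Usable hosts: 30


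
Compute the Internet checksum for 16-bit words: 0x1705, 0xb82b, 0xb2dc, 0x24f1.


Sum all words (with carry folding):
+ 0x1705 = 0x1705
+ 0xb82b = 0xcf30
+ 0xb2dc = 0x820d
+ 0x24f1 = 0xa6fe
One's complement: ~0xa6fe
Checksum = 0x5901


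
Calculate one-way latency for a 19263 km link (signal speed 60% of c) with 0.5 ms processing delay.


Speed = 0.6 * 3e5 km/s = 180000 km/s
Propagation delay = 19263 / 180000 = 0.107 s = 107.0167 ms
Processing delay = 0.5 ms
Total one-way latency = 107.5167 ms


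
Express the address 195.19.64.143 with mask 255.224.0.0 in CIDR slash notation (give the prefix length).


Binary: 11111111.11100000.00000000.00000000
Count leading 1s
Prefix: /11


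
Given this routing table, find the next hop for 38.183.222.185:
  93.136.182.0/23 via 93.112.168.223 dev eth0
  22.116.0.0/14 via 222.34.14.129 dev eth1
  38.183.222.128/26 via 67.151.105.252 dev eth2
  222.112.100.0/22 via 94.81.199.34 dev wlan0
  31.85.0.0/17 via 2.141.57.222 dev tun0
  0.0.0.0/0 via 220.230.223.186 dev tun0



Longest prefix match for 38.183.222.185:
  /23 93.136.182.0: no
  /14 22.116.0.0: no
  /26 38.183.222.128: MATCH
  /22 222.112.100.0: no
  /17 31.85.0.0: no
  /0 0.0.0.0: MATCH
Selected: next-hop 67.151.105.252 via eth2 (matched /26)


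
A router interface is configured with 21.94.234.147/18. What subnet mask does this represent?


/18 means 18 network bits, 14 host bits
Binary: 11111111111111111100000000000000
Mask: 255.255.192.0


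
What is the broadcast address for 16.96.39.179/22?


Network: 16.96.36.0/22
Host bits = 10
Set all host bits to 1:
Broadcast: 16.96.39.255


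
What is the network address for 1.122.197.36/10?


IP:   00000001.01111010.11000101.00100100
Mask: 11111111.11000000.00000000.00000000
AND operation:
Net:  00000001.01000000.00000000.00000000
Network: 1.64.0.0/10


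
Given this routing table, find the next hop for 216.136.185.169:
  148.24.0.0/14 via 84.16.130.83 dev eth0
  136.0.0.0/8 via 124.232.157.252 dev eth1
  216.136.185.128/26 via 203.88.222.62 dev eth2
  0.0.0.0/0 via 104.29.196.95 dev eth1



Longest prefix match for 216.136.185.169:
  /14 148.24.0.0: no
  /8 136.0.0.0: no
  /26 216.136.185.128: MATCH
  /0 0.0.0.0: MATCH
Selected: next-hop 203.88.222.62 via eth2 (matched /26)


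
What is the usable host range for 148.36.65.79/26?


Network: 148.36.65.64
Broadcast: 148.36.65.127
First usable = network + 1
Last usable = broadcast - 1
Range: 148.36.65.65 to 148.36.65.126


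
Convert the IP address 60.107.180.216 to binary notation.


60 = 00111100
107 = 01101011
180 = 10110100
216 = 11011000
Binary: 00111100.01101011.10110100.11011000


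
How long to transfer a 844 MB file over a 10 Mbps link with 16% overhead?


Effective throughput = 10 * (1 - 16/100) = 8.4 Mbps
File size in Mb = 844 * 8 = 6752 Mb
Time = 6752 / 8.4
Time = 803.8095 seconds


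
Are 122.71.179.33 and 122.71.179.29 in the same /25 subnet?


Mask: 255.255.255.128
122.71.179.33 AND mask = 122.71.179.0
122.71.179.29 AND mask = 122.71.179.0
Yes, same subnet (122.71.179.0)


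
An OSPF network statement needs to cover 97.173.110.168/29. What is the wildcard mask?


Subnet mask: 255.255.255.248
Wildcard = 255.255.255.255 - subnet mask
255 - 255 = 0
255 - 255 = 0
255 - 255 = 0
255 - 248 = 7
Wildcard: 0.0.0.7


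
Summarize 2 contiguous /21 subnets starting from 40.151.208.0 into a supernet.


Original prefix: /21
Number of subnets: 2 = 2^1
New prefix = 21 - 1 = 20
Supernet: 40.151.208.0/20


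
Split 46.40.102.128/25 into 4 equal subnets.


New prefix = 25 + 2 = 27
Each subnet has 32 addresses
  46.40.102.128/27
  46.40.102.160/27
  46.40.102.192/27
  46.40.102.224/27
Subnets: 46.40.102.128/27, 46.40.102.160/27, 46.40.102.192/27, 46.40.102.224/27


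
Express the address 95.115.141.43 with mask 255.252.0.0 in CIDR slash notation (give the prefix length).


Binary: 11111111.11111100.00000000.00000000
Count leading 1s
Prefix: /14


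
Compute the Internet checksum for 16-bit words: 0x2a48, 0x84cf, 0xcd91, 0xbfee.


Sum all words (with carry folding):
+ 0x2a48 = 0x2a48
+ 0x84cf = 0xaf17
+ 0xcd91 = 0x7ca9
+ 0xbfee = 0x3c98
One's complement: ~0x3c98
Checksum = 0xc367


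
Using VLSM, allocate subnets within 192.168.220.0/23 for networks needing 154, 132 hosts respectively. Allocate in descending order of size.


154 hosts -> /24 (254 usable): 192.168.220.0/24
132 hosts -> /24 (254 usable): 192.168.221.0/24
Allocation: 192.168.220.0/24 (154 hosts, 254 usable); 192.168.221.0/24 (132 hosts, 254 usable)


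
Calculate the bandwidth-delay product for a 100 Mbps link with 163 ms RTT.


BDP = bandwidth * RTT
= 100 Mbps * 163 ms
= 100 * 1e6 * 163 / 1000 bits
= 16300000 bits
= 2037500 bytes
= 1989.7461 KB
BDP = 16300000 bits (2037500 bytes)


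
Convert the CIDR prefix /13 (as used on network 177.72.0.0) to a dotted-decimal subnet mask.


/13 means 13 network bits, 19 host bits
Binary: 11111111111110000000000000000000
Mask: 255.248.0.0


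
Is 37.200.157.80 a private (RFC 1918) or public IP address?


RFC 1918 private ranges:
  10.0.0.0/8 (10.0.0.0 - 10.255.255.255)
  172.16.0.0/12 (172.16.0.0 - 172.31.255.255)
  192.168.0.0/16 (192.168.0.0 - 192.168.255.255)
Public (not in any RFC 1918 range)


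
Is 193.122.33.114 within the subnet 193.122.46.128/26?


Subnet network: 193.122.46.128
Test IP AND mask: 193.122.33.64
No, 193.122.33.114 is not in 193.122.46.128/26


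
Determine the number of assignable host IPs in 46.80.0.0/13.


Host bits = 32 - 13 = 19
Total addresses = 2^19 = 524288
Usable = total - 2 (network and broadcast)
Usable hosts: 524286


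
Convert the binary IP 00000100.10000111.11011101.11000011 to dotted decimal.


00000100 = 4
10000111 = 135
11011101 = 221
11000011 = 195
IP: 4.135.221.195


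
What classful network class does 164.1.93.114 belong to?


First octet: 164
Binary: 10100100
10xxxxxx -> Class B (128-191)
Class B, default mask 255.255.0.0 (/16)


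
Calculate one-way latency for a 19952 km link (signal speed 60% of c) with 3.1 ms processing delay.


Speed = 0.6 * 3e5 km/s = 180000 km/s
Propagation delay = 19952 / 180000 = 0.1108 s = 110.8444 ms
Processing delay = 3.1 ms
Total one-way latency = 113.9444 ms


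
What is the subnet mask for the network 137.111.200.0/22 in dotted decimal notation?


/22 means 22 network bits, 10 host bits
Binary: 11111111111111111111110000000000
Mask: 255.255.252.0


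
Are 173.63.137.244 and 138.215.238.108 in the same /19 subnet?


Mask: 255.255.224.0
173.63.137.244 AND mask = 173.63.128.0
138.215.238.108 AND mask = 138.215.224.0
No, different subnets (173.63.128.0 vs 138.215.224.0)


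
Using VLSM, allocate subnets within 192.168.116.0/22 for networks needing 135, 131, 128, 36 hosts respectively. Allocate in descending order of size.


135 hosts -> /24 (254 usable): 192.168.116.0/24
131 hosts -> /24 (254 usable): 192.168.117.0/24
128 hosts -> /24 (254 usable): 192.168.118.0/24
36 hosts -> /26 (62 usable): 192.168.119.0/26
Allocation: 192.168.116.0/24 (135 hosts, 254 usable); 192.168.117.0/24 (131 hosts, 254 usable); 192.168.118.0/24 (128 hosts, 254 usable); 192.168.119.0/26 (36 hosts, 62 usable)


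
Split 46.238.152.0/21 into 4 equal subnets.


New prefix = 21 + 2 = 23
Each subnet has 512 addresses
  46.238.152.0/23
  46.238.154.0/23
  46.238.156.0/23
  46.238.158.0/23
Subnets: 46.238.152.0/23, 46.238.154.0/23, 46.238.156.0/23, 46.238.158.0/23


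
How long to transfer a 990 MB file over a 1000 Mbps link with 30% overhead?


Effective throughput = 1000 * (1 - 30/100) = 700 Mbps
File size in Mb = 990 * 8 = 7920 Mb
Time = 7920 / 700
Time = 11.3143 seconds


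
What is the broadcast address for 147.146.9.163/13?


Network: 147.144.0.0/13
Host bits = 19
Set all host bits to 1:
Broadcast: 147.151.255.255


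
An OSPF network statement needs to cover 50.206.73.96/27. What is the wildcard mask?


Subnet mask: 255.255.255.224
Wildcard = 255.255.255.255 - subnet mask
255 - 255 = 0
255 - 255 = 0
255 - 255 = 0
255 - 224 = 31
Wildcard: 0.0.0.31


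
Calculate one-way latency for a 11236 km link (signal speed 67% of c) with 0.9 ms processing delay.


Speed = 0.67 * 3e5 km/s = 201000 km/s
Propagation delay = 11236 / 201000 = 0.0559 s = 55.9005 ms
Processing delay = 0.9 ms
Total one-way latency = 56.8005 ms


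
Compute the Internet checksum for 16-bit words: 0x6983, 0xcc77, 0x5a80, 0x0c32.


Sum all words (with carry folding):
+ 0x6983 = 0x6983
+ 0xcc77 = 0x35fb
+ 0x5a80 = 0x907b
+ 0x0c32 = 0x9cad
One's complement: ~0x9cad
Checksum = 0x6352


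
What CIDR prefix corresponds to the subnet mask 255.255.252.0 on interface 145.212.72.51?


Binary: 11111111.11111111.11111100.00000000
Count leading 1s
Prefix: /22


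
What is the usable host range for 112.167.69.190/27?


Network: 112.167.69.160
Broadcast: 112.167.69.191
First usable = network + 1
Last usable = broadcast - 1
Range: 112.167.69.161 to 112.167.69.190


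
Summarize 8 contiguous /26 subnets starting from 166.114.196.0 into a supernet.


Original prefix: /26
Number of subnets: 8 = 2^3
New prefix = 26 - 3 = 23
Supernet: 166.114.196.0/23


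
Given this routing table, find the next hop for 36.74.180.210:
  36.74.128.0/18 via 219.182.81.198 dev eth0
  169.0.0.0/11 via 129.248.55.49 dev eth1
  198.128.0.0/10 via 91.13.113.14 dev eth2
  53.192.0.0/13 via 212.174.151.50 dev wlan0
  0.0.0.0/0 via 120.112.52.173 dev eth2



Longest prefix match for 36.74.180.210:
  /18 36.74.128.0: MATCH
  /11 169.0.0.0: no
  /10 198.128.0.0: no
  /13 53.192.0.0: no
  /0 0.0.0.0: MATCH
Selected: next-hop 219.182.81.198 via eth0 (matched /18)


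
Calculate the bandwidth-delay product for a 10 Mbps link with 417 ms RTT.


BDP = bandwidth * RTT
= 10 Mbps * 417 ms
= 10 * 1e6 * 417 / 1000 bits
= 4170000 bits
= 521250 bytes
= 509.0332 KB
BDP = 4170000 bits (521250 bytes)


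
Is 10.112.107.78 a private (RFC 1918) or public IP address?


RFC 1918 private ranges:
  10.0.0.0/8 (10.0.0.0 - 10.255.255.255)
  172.16.0.0/12 (172.16.0.0 - 172.31.255.255)
  192.168.0.0/16 (192.168.0.0 - 192.168.255.255)
Private (in 10.0.0.0/8)


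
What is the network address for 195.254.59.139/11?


IP:   11000011.11111110.00111011.10001011
Mask: 11111111.11100000.00000000.00000000
AND operation:
Net:  11000011.11100000.00000000.00000000
Network: 195.224.0.0/11


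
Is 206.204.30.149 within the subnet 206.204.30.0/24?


Subnet network: 206.204.30.0
Test IP AND mask: 206.204.30.0
Yes, 206.204.30.149 is in 206.204.30.0/24


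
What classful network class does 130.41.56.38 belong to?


First octet: 130
Binary: 10000010
10xxxxxx -> Class B (128-191)
Class B, default mask 255.255.0.0 (/16)


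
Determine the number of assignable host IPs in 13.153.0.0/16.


Host bits = 32 - 16 = 16
Total addresses = 2^16 = 65536
Usable = total - 2 (network and broadcast)
Usable hosts: 65534


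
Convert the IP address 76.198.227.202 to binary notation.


76 = 01001100
198 = 11000110
227 = 11100011
202 = 11001010
Binary: 01001100.11000110.11100011.11001010


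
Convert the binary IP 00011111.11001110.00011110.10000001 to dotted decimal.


00011111 = 31
11001110 = 206
00011110 = 30
10000001 = 129
IP: 31.206.30.129


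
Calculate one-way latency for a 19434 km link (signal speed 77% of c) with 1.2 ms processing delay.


Speed = 0.77 * 3e5 km/s = 231000 km/s
Propagation delay = 19434 / 231000 = 0.0841 s = 84.1299 ms
Processing delay = 1.2 ms
Total one-way latency = 85.3299 ms


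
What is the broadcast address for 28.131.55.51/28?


Network: 28.131.55.48/28
Host bits = 4
Set all host bits to 1:
Broadcast: 28.131.55.63


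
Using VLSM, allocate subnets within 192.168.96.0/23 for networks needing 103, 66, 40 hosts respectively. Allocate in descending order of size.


103 hosts -> /25 (126 usable): 192.168.96.0/25
66 hosts -> /25 (126 usable): 192.168.96.128/25
40 hosts -> /26 (62 usable): 192.168.97.0/26
Allocation: 192.168.96.0/25 (103 hosts, 126 usable); 192.168.96.128/25 (66 hosts, 126 usable); 192.168.97.0/26 (40 hosts, 62 usable)


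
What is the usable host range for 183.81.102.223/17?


Network: 183.81.0.0
Broadcast: 183.81.127.255
First usable = network + 1
Last usable = broadcast - 1
Range: 183.81.0.1 to 183.81.127.254


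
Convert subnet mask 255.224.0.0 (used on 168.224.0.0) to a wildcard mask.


Subnet mask: 255.224.0.0
Wildcard = 255.255.255.255 - subnet mask
255 - 255 = 0
255 - 224 = 31
255 - 0 = 255
255 - 0 = 255
Wildcard: 0.31.255.255


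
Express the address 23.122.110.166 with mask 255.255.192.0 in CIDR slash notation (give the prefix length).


Binary: 11111111.11111111.11000000.00000000
Count leading 1s
Prefix: /18


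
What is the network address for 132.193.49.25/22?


IP:   10000100.11000001.00110001.00011001
Mask: 11111111.11111111.11111100.00000000
AND operation:
Net:  10000100.11000001.00110000.00000000
Network: 132.193.48.0/22


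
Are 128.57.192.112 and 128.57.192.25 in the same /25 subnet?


Mask: 255.255.255.128
128.57.192.112 AND mask = 128.57.192.0
128.57.192.25 AND mask = 128.57.192.0
Yes, same subnet (128.57.192.0)


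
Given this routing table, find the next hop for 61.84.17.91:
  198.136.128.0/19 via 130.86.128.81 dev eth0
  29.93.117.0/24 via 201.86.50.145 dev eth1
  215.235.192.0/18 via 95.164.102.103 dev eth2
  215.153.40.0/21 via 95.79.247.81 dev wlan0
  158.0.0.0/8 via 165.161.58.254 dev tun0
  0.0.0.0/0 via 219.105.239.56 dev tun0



Longest prefix match for 61.84.17.91:
  /19 198.136.128.0: no
  /24 29.93.117.0: no
  /18 215.235.192.0: no
  /21 215.153.40.0: no
  /8 158.0.0.0: no
  /0 0.0.0.0: MATCH
Selected: next-hop 219.105.239.56 via tun0 (matched /0)


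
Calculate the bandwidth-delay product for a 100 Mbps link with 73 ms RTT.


BDP = bandwidth * RTT
= 100 Mbps * 73 ms
= 100 * 1e6 * 73 / 1000 bits
= 7300000 bits
= 912500 bytes
= 891.1133 KB
BDP = 7300000 bits (912500 bytes)


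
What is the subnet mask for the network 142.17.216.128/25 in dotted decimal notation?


/25 means 25 network bits, 7 host bits
Binary: 11111111111111111111111110000000
Mask: 255.255.255.128


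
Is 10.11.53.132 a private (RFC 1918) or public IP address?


RFC 1918 private ranges:
  10.0.0.0/8 (10.0.0.0 - 10.255.255.255)
  172.16.0.0/12 (172.16.0.0 - 172.31.255.255)
  192.168.0.0/16 (192.168.0.0 - 192.168.255.255)
Private (in 10.0.0.0/8)


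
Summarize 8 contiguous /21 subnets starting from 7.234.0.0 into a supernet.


Original prefix: /21
Number of subnets: 8 = 2^3
New prefix = 21 - 3 = 18
Supernet: 7.234.0.0/18


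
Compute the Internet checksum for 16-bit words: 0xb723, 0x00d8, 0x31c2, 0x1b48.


Sum all words (with carry folding):
+ 0xb723 = 0xb723
+ 0x00d8 = 0xb7fb
+ 0x31c2 = 0xe9bd
+ 0x1b48 = 0x0506
One's complement: ~0x0506
Checksum = 0xfaf9


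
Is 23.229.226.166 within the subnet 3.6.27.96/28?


Subnet network: 3.6.27.96
Test IP AND mask: 23.229.226.160
No, 23.229.226.166 is not in 3.6.27.96/28


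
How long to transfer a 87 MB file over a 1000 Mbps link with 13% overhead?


Effective throughput = 1000 * (1 - 13/100) = 870 Mbps
File size in Mb = 87 * 8 = 696 Mb
Time = 696 / 870
Time = 0.8 seconds


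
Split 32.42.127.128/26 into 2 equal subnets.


New prefix = 26 + 1 = 27
Each subnet has 32 addresses
  32.42.127.128/27
  32.42.127.160/27
Subnets: 32.42.127.128/27, 32.42.127.160/27


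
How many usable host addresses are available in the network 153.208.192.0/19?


Host bits = 32 - 19 = 13
Total addresses = 2^13 = 8192
Usable = total - 2 (network and broadcast)
Usable hosts: 8190


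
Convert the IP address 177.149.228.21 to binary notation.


177 = 10110001
149 = 10010101
228 = 11100100
21 = 00010101
Binary: 10110001.10010101.11100100.00010101


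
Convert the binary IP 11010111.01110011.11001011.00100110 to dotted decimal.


11010111 = 215
01110011 = 115
11001011 = 203
00100110 = 38
IP: 215.115.203.38


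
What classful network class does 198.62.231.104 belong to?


First octet: 198
Binary: 11000110
110xxxxx -> Class C (192-223)
Class C, default mask 255.255.255.0 (/24)


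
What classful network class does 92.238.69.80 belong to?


First octet: 92
Binary: 01011100
0xxxxxxx -> Class A (1-126)
Class A, default mask 255.0.0.0 (/8)


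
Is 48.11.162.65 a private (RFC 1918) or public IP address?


RFC 1918 private ranges:
  10.0.0.0/8 (10.0.0.0 - 10.255.255.255)
  172.16.0.0/12 (172.16.0.0 - 172.31.255.255)
  192.168.0.0/16 (192.168.0.0 - 192.168.255.255)
Public (not in any RFC 1918 range)
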